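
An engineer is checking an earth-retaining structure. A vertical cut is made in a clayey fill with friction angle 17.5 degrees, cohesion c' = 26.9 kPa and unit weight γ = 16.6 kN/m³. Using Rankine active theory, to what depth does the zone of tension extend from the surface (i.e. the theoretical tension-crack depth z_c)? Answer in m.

K_a = tan²(45° − 17.5°/2) = 0.5376; √K_a = 0.7332.
The active pressure is zero where K_a γ z = 2c√K_a, so z_c = 2c/(γ√K_a) = 2×26.9/(16.6×0.7332) = 4.420 m.

4.42 m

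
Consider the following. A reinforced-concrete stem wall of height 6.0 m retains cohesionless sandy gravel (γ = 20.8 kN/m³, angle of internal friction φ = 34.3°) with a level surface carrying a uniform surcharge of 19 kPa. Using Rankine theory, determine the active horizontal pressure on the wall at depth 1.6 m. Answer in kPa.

14.6 kPa

K_a = (1 − sin φ)/(1 + sin φ) = 0.2792.
σ_v = γz + q = 20.8 × 1.6 + 19 = 52.28 kPa.
σ_h = K_a σ_v = 0.2792 × 52.28 = 14.59 kPa.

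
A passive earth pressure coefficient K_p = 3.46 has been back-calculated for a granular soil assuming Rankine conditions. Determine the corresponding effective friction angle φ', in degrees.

33.5°

K_p = (1+sin φ)/(1−sin φ) ⇒ sin φ = (K_p − 1)/(K_p + 1) = 0.5516.
φ = arcsin(0.5516) = 33.47°.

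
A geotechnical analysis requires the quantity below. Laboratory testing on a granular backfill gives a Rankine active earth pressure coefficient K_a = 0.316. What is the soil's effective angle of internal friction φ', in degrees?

31.3°

K_a = tan²(45° − φ/2) ⇒ 45° − φ/2 = arctan(√0.316) = 29.34°.
φ = 2(45° − 29.34°) = 31.32°.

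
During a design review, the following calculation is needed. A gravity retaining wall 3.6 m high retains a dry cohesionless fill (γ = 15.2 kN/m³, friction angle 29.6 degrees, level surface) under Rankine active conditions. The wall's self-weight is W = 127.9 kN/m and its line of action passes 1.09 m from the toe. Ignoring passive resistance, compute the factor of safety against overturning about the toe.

3.48

K_a = tan²(45° − 29.6°/2) = 0.3387.
P_a = ½K_aγH² = 0.5×0.3387×15.2×3.6² = 33.36 kN/m, acting at H/3 = 1.200 m above the base.
Overturning moment M_o = P_a × H/3 = 33.36 × 1.200 = 40.04.
Resisting moment M_r = W × 1.09 = 127.9 × 1.09 = 139.4.
FS_overturning = M_r/M_o = 139.4/40.04 = 3.482.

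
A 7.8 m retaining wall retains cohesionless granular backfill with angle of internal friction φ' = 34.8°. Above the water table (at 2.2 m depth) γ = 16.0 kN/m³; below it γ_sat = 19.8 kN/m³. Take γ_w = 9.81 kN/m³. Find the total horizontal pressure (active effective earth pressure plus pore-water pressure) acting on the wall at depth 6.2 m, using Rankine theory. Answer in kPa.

K_a = (1 − sin φ)/(1 + sin φ) = 0.2733.
γ' = 19.8 − 9.81 = 9.990 kN/m³.
Effective vertical stress at 6.2 m: σ'_v = 16.0×2.2 + 9.990×4.00 = 75.16 kPa.
σ'_h = K_a σ'_v = 0.2733 × 75.16 = 20.54 kPa; u = γ_w × 4.00 = 39.24 kPa.
Total σ_h = 20.54 + 39.24 = 59.78 kPa.

59.8 kPa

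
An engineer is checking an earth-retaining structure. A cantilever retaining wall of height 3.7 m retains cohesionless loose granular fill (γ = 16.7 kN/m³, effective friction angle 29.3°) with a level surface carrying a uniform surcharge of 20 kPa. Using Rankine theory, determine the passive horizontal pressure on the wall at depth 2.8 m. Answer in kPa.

195 kPa

K_p = (1 + sin φ)/(1 − sin φ) = 2.917.
σ_v = γz + q = 16.7 × 2.8 + 20 = 66.76 kPa.
σ_h = K_p σ_v = 2.917 × 66.76 = 194.7 kPa.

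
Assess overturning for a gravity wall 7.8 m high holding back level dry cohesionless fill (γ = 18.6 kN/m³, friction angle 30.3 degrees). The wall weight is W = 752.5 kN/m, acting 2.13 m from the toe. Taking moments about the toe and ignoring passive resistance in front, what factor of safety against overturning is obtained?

K_a = tan²(45° − 30.3°/2) = 0.3293.
P_a = ½K_aγH² = 0.5×0.3293×18.6×7.8² = 186.3 kN/m, acting at H/3 = 2.600 m above the base.
Overturning moment M_o = P_a × H/3 = 186.3 × 2.600 = 484.5.
Resisting moment M_r = W × 2.13 = 752.5 × 2.13 = 1603.
FS_overturning = M_r/M_o = 1603/484.5 = 3.308.

3.31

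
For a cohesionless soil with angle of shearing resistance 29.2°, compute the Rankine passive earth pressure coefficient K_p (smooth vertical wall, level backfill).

2.91

K_p = (1 + sin φ)/(1 − sin φ) = tan²(45° + 29.2°/2) = 2.905.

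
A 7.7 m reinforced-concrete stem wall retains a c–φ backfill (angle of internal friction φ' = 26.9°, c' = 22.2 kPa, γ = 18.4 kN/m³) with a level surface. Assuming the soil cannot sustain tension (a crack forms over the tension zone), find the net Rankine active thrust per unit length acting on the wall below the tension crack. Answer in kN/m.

49.3 kN/m

K_a = 0.3770; √K_a = 0.6140.
Tension-crack depth z_c = 2c/(γ√K_a) = 2×22.2/(18.4×0.6140) = 3.930 m.
σ_a at base = K_a γ H − 2c√K_a = 0.3770×18.4×7.7 − 2×22.2×0.6140 = 26.15 kPa.
P_a = ½ × 26.15 × (H − z_c) = 0.5×26.15×3.770 = 49.30 kN/m.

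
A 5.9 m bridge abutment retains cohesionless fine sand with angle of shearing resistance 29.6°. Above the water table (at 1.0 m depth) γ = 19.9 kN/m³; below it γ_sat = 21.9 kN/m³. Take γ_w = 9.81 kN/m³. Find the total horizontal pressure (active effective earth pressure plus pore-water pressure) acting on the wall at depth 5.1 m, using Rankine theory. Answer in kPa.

63.8 kPa

K_a = (1 − sin φ)/(1 + sin φ) = 0.3387.
γ' = 21.9 − 9.81 = 12.09 kN/m³.
Effective vertical stress at 5.1 m: σ'_v = 19.9×1.0 + 12.09×4.10 = 69.47 kPa.
σ'_h = K_a σ'_v = 0.3387 × 69.47 = 23.53 kPa; u = γ_w × 4.10 = 40.22 kPa.
Total σ_h = 23.53 + 40.22 = 63.75 kPa.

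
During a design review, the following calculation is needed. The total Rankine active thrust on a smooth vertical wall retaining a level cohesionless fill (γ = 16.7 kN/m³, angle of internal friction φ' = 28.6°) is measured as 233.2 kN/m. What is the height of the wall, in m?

K_a = 0.3525. P_a = ½ K_a γ H² ⇒ H = √(2P_a/(K_a γ)).
H = √(2×233.2/(0.3525×16.7)) = 8.900 m.

8.90 m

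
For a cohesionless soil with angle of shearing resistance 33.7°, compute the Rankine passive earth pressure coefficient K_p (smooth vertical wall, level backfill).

3.49

K_p = (1 + sin φ)/(1 − sin φ) = tan²(45° + 33.7°/2) = 3.493.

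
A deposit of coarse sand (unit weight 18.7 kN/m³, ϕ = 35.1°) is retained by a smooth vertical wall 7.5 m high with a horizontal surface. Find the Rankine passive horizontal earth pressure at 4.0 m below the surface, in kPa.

K_p = (1 + sin φ)/(1 − sin φ) = 3.706.
σ_h = K_p γ z = 3.706 × 18.7 × 4.0 = 277.2 kPa.

277 kPa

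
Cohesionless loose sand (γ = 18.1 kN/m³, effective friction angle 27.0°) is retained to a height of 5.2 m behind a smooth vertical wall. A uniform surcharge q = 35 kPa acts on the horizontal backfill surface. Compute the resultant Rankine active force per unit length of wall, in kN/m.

160 kN/m

K_a = tan²(45° − φ/2) = 0.3755.
Soil triangle: ½ K_a γ H² = 0.5×0.3755×18.1×5.2² = 91.90 kN/m.
Surcharge rectangle: K_a q H = 0.3755×35×5.2 = 68.35 kN/m.
Total = 91.90 + 68.35 = 160.2 kN/m.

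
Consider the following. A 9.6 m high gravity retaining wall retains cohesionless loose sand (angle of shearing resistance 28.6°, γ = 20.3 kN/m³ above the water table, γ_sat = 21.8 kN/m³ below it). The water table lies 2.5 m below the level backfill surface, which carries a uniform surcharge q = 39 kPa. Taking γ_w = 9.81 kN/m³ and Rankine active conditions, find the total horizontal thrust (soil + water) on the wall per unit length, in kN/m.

635 kN/m

K_a = tan²(45° − φ/2) = 0.3525.
γ' = 21.8 − 9.81 = 11.99 kN/m³. h₂ = H − d_w = 7.1 m.
σ'_h: at surface K_a·q = 13.75; at WT K_a(q+γd_w) = 31.64; at base K_a(q+γd_w+γ'h₂) = 61.65 kPa.
P₁ = ½(13.75+31.64)×2.5 = 56.74; P₂ = ½(31.64+61.65)×7.1 = 331.2; P_w = ½γ_w h₂² = 247.3.
Total = 56.74+331.2+247.3 = 635.2 kN/m.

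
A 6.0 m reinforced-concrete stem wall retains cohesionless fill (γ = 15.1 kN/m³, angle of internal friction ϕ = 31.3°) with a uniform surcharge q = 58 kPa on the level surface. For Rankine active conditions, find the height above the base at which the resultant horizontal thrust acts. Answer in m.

2.56 m

K_a = 0.3162.
Triangular part P₁ = ½K_aγH² = 85.94 at H/3 = 2.000 m; rectangular part P₂ = K_a q H = 110.0 at H/2 = 3.000 m.
ȳ = (P₁·2.000 + P₂·3.000)/(P₁+P₂) = 2.561 m.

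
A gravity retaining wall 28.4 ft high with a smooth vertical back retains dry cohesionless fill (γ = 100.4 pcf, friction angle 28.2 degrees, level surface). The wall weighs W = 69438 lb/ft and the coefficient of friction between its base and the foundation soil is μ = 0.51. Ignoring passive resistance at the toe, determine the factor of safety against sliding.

K_a = tan²(45° − 28.2°/2) = 0.3582.
P_a = ½K_aγH² = 0.5×0.3582×100.4×28.4² = 14500 lb/ft, acting at H/3 = 9.467 ft above the base.
FS_sliding = μW / P_a = 0.51×69438 / 14500 = 2.442.

2.44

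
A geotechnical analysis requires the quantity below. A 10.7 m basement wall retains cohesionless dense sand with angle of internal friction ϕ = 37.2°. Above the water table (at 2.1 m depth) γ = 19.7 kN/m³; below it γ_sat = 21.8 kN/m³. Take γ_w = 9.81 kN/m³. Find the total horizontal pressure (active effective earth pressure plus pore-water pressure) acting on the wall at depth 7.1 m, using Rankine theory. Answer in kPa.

K_a = (1 − sin φ)/(1 + sin φ) = 0.2464.
γ' = 21.8 − 9.81 = 11.99 kN/m³.
Effective vertical stress at 7.1 m: σ'_v = 19.7×2.1 + 11.99×5.00 = 101.3 kPa.
σ'_h = K_a σ'_v = 0.2464 × 101.3 = 24.97 kPa; u = γ_w × 5.00 = 49.05 kPa.
Total σ_h = 24.97 + 49.05 = 74.02 kPa.

74.0 kPa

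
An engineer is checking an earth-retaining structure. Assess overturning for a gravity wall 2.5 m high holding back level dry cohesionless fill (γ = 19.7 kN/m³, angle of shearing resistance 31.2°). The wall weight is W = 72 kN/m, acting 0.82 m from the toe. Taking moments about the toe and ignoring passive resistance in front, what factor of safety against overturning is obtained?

K_a = tan²(45° − 31.2°/2) = 0.3175.
P_a = ½K_aγH² = 0.5×0.3175×19.7×2.5² = 19.55 kN/m, acting at H/3 = 0.8333 m above the base.
Overturning moment M_o = P_a × H/3 = 19.55 × 0.8333 = 16.29.
Resisting moment M_r = W × 0.82 = 72 × 0.82 = 59.04.
FS_overturning = M_r/M_o = 59.04/16.29 = 3.625.

3.62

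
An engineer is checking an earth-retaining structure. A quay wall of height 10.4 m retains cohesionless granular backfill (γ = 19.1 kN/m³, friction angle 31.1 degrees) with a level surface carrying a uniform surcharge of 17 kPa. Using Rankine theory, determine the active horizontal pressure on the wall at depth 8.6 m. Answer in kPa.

57.8 kPa

K_a = (1 − sin φ)/(1 + sin φ) = 0.3188.
σ_v = γz + q = 19.1 × 8.6 + 17 = 181.3 kPa.
σ_h = K_a σ_v = 0.3188 × 181.3 = 57.79 kPa.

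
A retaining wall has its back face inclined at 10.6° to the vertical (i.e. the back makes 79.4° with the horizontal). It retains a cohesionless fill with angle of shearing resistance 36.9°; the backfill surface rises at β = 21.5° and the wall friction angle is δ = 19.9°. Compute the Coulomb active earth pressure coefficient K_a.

K_a = sin²(α+φ) / [sin²α · sin(α−δ) · (1 + √{sin(φ+δ)sin(φ−β) / (sin(α−δ)sin(α+β))})²].
With α = 79.4°, φ = 36.9°, δ = 19.9°, β = 21.5°: K_a = 0.4220.

0.422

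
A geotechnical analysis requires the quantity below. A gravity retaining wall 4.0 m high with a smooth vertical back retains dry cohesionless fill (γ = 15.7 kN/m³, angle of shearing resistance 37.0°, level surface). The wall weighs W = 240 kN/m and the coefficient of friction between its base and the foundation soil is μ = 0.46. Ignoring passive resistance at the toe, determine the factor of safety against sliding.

K_a = tan²(45° − 37.0°/2) = 0.2486.
P_a = ½K_aγH² = 0.5×0.2486×15.7×4.0² = 31.22 kN/m, acting at H/3 = 1.333 m above the base.
FS_sliding = μW / P_a = 0.46×240 / 31.22 = 3.536.

3.54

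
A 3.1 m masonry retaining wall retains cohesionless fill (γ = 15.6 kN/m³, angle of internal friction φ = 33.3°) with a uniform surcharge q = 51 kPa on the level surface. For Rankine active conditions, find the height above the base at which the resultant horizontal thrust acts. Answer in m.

K_a = 0.2911.
Triangular part P₁ = ½K_aγH² = 21.82 at H/3 = 1.033 m; rectangular part P₂ = K_a q H = 46.03 at H/2 = 1.550 m.
ȳ = (P₁·1.033 + P₂·1.550)/(P₁+P₂) = 1.384 m.

1.38 m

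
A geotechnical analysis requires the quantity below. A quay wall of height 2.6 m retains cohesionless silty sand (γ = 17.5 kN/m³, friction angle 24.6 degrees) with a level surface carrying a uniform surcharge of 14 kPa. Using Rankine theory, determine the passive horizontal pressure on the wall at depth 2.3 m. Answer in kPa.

132 kPa

K_p = (1 + sin φ)/(1 − sin φ) = 2.426.
σ_v = γz + q = 17.5 × 2.3 + 14 = 54.25 kPa.
σ_h = K_p σ_v = 2.426 × 54.25 = 131.6 kPa.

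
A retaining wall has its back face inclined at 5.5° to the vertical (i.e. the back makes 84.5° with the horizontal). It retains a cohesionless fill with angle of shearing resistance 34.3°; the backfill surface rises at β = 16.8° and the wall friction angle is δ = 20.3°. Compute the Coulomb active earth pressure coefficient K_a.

0.369

K_a = sin²(α+φ) / [sin²α · sin(α−δ) · (1 + √{sin(φ+δ)sin(φ−β) / (sin(α−δ)sin(α+β))})²].
With α = 84.5°, φ = 34.3°, δ = 20.3°, β = 16.8°: K_a = 0.3692.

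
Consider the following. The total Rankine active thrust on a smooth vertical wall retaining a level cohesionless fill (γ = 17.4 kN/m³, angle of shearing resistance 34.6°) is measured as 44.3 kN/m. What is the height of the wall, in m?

4.30 m

K_a = 0.2756. P_a = ½ K_a γ H² ⇒ H = √(2P_a/(K_a γ)).
H = √(2×44.3/(0.2756×17.4)) = 4.298 m.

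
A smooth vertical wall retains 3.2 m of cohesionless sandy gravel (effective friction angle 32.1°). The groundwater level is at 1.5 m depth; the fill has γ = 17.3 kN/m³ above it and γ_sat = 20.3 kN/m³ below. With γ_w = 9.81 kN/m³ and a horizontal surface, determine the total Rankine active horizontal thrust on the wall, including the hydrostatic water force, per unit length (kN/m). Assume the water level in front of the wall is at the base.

38.3 kN/m

K_a = tan²(45° − φ/2) = 0.3060.
γ' = 20.3 − 9.81 = 10.49 kN/m³. Depth below WT = 1.7 m.
σ'_h at WT = K_a γ d_w = 7.941 kPa; at base = 7.941 + K_a γ' × 1.7 = 13.40 kPa.
P₁ (0–1.5 m) = ½×7.941×1.5 = 5.955. P₂ (1.5–3.2 m) = ½(7.941+13.40)×1.7 = 18.14.
P_w = ½ γ_w h₂² = 0.5×9.81×1.7² = 14.18. Total = 5.955+18.14+14.18 = 38.27 kN/m.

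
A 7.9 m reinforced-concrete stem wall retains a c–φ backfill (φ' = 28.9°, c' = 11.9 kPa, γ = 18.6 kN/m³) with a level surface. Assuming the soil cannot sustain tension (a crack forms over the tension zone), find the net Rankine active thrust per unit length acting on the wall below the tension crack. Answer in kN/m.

K_a = 0.3484; √K_a = 0.5902.
Tension-crack depth z_c = 2c/(γ√K_a) = 2×11.9/(18.6×0.5902) = 2.168 m.
σ_a at base = K_a γ H − 2c√K_a = 0.3484×18.6×7.9 − 2×11.9×0.5902 = 37.14 kPa.
P_a = ½ × 37.14 × (H − z_c) = 0.5×37.14×5.732 = 106.4 kN/m.

106 kN/m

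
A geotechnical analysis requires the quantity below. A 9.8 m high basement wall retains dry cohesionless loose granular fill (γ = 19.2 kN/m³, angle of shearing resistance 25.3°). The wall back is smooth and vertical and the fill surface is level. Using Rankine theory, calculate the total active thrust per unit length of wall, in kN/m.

370 kN/m

K_a = tan²(45° − φ/2) = 0.4012.
P_a = ½ K_a γ H² = 0.5 × 0.4012 × 19.2 × 9.8² = 369.9 kN/m.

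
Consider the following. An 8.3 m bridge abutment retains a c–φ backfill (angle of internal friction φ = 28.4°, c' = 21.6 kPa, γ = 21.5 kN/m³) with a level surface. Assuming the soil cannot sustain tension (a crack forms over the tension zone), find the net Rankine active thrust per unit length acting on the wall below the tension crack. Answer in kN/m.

K_a = 0.3554; √K_a = 0.5961.
Tension-crack depth z_c = 2c/(γ√K_a) = 2×21.6/(21.5×0.5961) = 3.371 m.
σ_a at base = K_a γ H − 2c√K_a = 0.3554×21.5×8.3 − 2×21.6×0.5961 = 37.66 kPa.
P_a = ½ × 37.66 × (H − z_c) = 0.5×37.66×4.929 = 92.82 kN/m.

92.8 kN/m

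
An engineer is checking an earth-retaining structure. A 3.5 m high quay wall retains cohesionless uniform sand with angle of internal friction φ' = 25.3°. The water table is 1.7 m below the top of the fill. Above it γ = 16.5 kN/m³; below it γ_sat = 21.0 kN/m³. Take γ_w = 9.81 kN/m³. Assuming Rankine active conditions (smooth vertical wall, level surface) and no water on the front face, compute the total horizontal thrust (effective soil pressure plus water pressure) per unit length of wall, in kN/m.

K_a = tan²(45° − φ/2) = 0.4012.
γ' = 21.0 − 9.81 = 11.19 kN/m³. Depth below WT = 1.8 m.
σ'_h at WT = K_a γ d_w = 11.25 kPa; at base = 11.25 + K_a γ' × 1.8 = 19.33 kPa.
P₁ (0–1.7 m) = ½×11.25×1.7 = 9.565. P₂ (1.7–3.5 m) = ½(11.25+19.33)×1.8 = 27.53.
P_w = ½ γ_w h₂² = 0.5×9.81×1.8² = 15.89. Total = 9.565+27.53+15.89 = 52.99 kN/m.

53.0 kN/m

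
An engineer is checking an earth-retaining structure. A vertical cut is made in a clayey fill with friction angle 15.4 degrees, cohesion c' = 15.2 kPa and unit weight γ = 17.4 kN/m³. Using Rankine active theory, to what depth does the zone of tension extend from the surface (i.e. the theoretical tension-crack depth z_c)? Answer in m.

K_a = tan²(45° − 15.4°/2) = 0.5803; √K_a = 0.7618.
The active pressure is zero where K_a γ z = 2c√K_a, so z_c = 2c/(γ√K_a) = 2×15.2/(17.4×0.7618) = 2.293 m.

2.29 m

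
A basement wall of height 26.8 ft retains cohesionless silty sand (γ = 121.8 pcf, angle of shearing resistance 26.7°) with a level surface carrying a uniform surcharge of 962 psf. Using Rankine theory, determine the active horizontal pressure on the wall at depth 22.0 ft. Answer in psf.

1380 psf

K_a = (1 − sin φ)/(1 + sin φ) = 0.3800.
σ_v = γz + q = 121.8 × 22.0 + 962 = 3642 psf.
σ_h = K_a σ_v = 0.3800 × 3642 = 1384 psf.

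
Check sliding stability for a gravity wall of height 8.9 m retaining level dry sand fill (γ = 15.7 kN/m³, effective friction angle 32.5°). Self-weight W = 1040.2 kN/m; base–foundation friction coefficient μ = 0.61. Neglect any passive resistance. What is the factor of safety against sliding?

K_a = tan²(45° − 32.5°/2) = 0.3010.
P_a = ½K_aγH² = 0.5×0.3010×15.7×8.9² = 187.2 kN/m, acting at H/3 = 2.967 m above the base.
FS_sliding = μW / P_a = 0.61×1040.2 / 187.2 = 3.390.

3.39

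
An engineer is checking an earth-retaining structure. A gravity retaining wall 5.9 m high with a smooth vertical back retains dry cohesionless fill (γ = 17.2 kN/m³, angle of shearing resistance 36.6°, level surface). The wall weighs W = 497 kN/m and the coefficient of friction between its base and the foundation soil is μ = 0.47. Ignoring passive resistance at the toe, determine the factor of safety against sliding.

3.08

K_a = tan²(45° − 36.6°/2) = 0.2530.
P_a = ½K_aγH² = 0.5×0.2530×17.2×5.9² = 75.73 kN/m, acting at H/3 = 1.967 m above the base.
FS_sliding = μW / P_a = 0.47×497 / 75.73 = 3.085.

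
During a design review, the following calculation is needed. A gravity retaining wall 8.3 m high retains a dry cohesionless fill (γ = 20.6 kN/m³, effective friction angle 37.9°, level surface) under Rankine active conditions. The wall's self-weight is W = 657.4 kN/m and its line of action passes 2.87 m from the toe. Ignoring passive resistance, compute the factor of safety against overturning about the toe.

4.02

K_a = tan²(45° − 37.9°/2) = 0.2389.
P_a = ½K_aγH² = 0.5×0.2389×20.6×8.3² = 169.5 kN/m, acting at H/3 = 2.767 m above the base.
Overturning moment M_o = P_a × H/3 = 169.5 × 2.767 = 469.1.
Resisting moment M_r = W × 2.87 = 657.4 × 2.87 = 1887.
FS_overturning = M_r/M_o = 1887/469.1 = 4.022.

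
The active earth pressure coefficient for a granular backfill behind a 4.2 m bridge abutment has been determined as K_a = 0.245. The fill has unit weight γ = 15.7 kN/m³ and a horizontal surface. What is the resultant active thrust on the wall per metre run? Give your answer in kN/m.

33.9 kN/m

P = ½ K_a γ H² = 0.5 × 0.245 × 15.7 × 4.2² = 33.93 kN/m.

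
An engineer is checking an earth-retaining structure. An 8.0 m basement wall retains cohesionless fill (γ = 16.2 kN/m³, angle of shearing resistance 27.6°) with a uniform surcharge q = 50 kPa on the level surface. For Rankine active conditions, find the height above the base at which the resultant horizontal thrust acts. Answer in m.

3.25 m

K_a = 0.3668.
Triangular part P₁ = ½K_aγH² = 190.1 at H/3 = 2.667 m; rectangular part P₂ = K_a q H = 146.7 at H/2 = 4.000 m.
ȳ = (P₁·2.667 + P₂·4.000)/(P₁+P₂) = 3.247 m.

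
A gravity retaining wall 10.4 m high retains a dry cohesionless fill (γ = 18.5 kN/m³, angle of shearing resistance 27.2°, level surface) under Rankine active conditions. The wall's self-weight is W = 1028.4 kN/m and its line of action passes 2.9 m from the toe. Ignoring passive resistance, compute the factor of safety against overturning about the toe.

K_a = tan²(45° − 27.2°/2) = 0.3726.
P_a = ½K_aγH² = 0.5×0.3726×18.5×10.4² = 372.8 kN/m, acting at H/3 = 3.467 m above the base.
Overturning moment M_o = P_a × H/3 = 372.8 × 3.467 = 1292.
Resisting moment M_r = W × 2.9 = 1028.4 × 2.9 = 2982.
FS_overturning = M_r/M_o = 2982/1292 = 2.308.

2.31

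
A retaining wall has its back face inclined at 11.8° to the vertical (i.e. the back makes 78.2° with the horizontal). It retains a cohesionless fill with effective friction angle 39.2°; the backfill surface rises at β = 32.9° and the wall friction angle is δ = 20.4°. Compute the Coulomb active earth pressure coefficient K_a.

K_a = sin²(α+φ) / [sin²α · sin(α−δ) · (1 + √{sin(φ+δ)sin(φ−β) / (sin(α−δ)sin(α+β))})²].
With α = 78.2°, φ = 39.2°, δ = 20.4°, β = 32.9°: K_a = 0.5364.

0.536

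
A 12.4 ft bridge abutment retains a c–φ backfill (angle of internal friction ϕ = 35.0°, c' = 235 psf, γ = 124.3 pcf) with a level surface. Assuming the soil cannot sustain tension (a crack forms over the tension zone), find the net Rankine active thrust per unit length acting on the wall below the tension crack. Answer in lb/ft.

K_a = 0.2710; √K_a = 0.5206.
Tension-crack depth z_c = 2c/(γ√K_a) = 2×235/(124.3×0.5206) = 7.264 ft.
σ_a at base = K_a γ H − 2c√K_a = 0.2710×124.3×12.4 − 2×235×0.5206 = 173.0 psf.
P_a = ½ × 173.0 × (H − z_c) = 0.5×173.0×5.136 = 444.3 lb/ft.

444 lb/ft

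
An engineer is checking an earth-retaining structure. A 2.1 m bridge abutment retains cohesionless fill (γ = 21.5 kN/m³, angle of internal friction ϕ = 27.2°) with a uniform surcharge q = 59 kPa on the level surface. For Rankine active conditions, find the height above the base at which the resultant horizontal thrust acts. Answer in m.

0.953 m

K_a = 0.3726.
Triangular part P₁ = ½K_aγH² = 17.66 at H/3 = 0.7000 m; rectangular part P₂ = K_a q H = 46.16 at H/2 = 1.050 m.
ȳ = (P₁·0.7000 + P₂·1.050)/(P₁+P₂) = 0.9531 m.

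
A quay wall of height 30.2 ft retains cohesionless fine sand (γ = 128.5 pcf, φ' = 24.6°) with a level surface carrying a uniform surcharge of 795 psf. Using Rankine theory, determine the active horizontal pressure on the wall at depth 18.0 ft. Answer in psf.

1280 psf

K_a = (1 − sin φ)/(1 + sin φ) = 0.4121.
σ_v = γz + q = 128.5 × 18.0 + 795 = 3108 psf.
σ_h = K_a σ_v = 0.4121 × 3108 = 1281 psf.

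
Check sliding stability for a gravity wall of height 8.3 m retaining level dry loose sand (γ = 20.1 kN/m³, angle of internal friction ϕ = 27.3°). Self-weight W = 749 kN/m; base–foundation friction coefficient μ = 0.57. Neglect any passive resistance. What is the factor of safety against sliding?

1.66

K_a = tan²(45° − 27.3°/2) = 0.3711.
P_a = ½K_aγH² = 0.5×0.3711×20.1×8.3² = 257.0 kN/m, acting at H/3 = 2.767 m above the base.
FS_sliding = μW / P_a = 0.57×749 / 257.0 = 1.662.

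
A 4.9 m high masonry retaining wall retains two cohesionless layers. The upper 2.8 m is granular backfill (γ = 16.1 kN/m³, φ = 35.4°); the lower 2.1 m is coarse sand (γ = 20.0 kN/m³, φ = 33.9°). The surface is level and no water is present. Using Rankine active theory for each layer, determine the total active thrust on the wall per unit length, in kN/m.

K_a1 = tan²(45°−35.4°/2) = 0.2664; K_a2 = tan²(45°−33.9°/2) = 0.2839.
Layer 1: σ at base = K_a1 γ₁ h₁ = 12.01 kPa; P₁ = ½×12.01×2.8 = 16.81.
Layer 2: σ_v at top = γ₁h₁ = 45.08; σ_h top = K_a2×45.08 = 12.80; σ_h base = K_a2×(45.08+20.0×2.1) = 24.72.
P₂ = ½(12.80+24.72)×2.1 = 39.40. Total P_a = 16.81+39.40 = 56.21 kN/m.

56.2 kN/m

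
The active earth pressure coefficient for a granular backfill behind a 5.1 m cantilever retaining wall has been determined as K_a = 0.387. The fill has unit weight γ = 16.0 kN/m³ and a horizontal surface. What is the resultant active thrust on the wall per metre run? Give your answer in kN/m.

P = ½ K_a γ H² = 0.5 × 0.387 × 16.0 × 5.1² = 80.53 kN/m.

80.5 kN/m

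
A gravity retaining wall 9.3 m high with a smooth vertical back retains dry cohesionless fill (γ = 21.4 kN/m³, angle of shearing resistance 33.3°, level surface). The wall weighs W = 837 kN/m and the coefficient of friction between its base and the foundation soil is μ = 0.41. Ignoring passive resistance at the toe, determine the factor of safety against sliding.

K_a = tan²(45° − 33.3°/2) = 0.2911.
P_a = ½K_aγH² = 0.5×0.2911×21.4×9.3² = 269.4 kN/m, acting at H/3 = 3.100 m above the base.
FS_sliding = μW / P_a = 0.41×837 / 269.4 = 1.274.

1.27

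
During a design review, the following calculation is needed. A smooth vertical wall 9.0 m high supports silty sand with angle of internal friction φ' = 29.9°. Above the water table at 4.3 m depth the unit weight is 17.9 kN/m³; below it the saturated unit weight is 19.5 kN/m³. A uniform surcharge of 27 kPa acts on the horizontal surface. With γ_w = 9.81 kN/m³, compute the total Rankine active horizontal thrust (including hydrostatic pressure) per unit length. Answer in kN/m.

402 kN/m

K_a = tan²(45° − φ/2) = 0.3347.
γ' = 19.5 − 9.81 = 9.690 kN/m³. h₂ = H − d_w = 4.7 m.
σ'_h: at surface K_a·q = 9.036; at WT K_a(q+γd_w) = 34.80; at base K_a(q+γd_w+γ'h₂) = 50.04 kPa.
P₁ = ½(9.036+34.80)×4.3 = 94.24; P₂ = ½(34.80+50.04)×4.7 = 199.4; P_w = ½γ_w h₂² = 108.4.
Total = 94.24+199.4+108.4 = 402.0 kN/m.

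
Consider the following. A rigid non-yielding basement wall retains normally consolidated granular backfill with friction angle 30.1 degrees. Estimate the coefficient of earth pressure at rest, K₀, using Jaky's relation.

K₀ = 1 − sin φ' = 1 − sin 30.1° = 0.4985.

0.498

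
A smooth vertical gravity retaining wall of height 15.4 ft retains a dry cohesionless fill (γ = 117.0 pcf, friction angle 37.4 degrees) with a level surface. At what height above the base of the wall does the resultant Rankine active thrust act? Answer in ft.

5.13 ft

K_a = 0.2443.
The pressure distribution is triangular, so the resultant acts at H/3 above the base = 15.4/3 = 5.133 ft.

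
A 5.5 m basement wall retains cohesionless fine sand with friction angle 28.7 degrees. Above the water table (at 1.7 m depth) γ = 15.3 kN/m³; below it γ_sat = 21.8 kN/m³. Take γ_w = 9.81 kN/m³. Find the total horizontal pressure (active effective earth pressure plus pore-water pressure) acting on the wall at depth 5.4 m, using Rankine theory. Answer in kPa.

K_a = (1 − sin φ)/(1 + sin φ) = 0.3511.
γ' = 21.8 − 9.81 = 11.99 kN/m³.
Effective vertical stress at 5.4 m: σ'_v = 15.3×1.7 + 11.99×3.70 = 70.37 kPa.
σ'_h = K_a σ'_v = 0.3511 × 70.37 = 24.71 kPa; u = γ_w × 3.70 = 36.30 kPa.
Total σ_h = 24.71 + 36.30 = 61.01 kPa.

61.0 kPa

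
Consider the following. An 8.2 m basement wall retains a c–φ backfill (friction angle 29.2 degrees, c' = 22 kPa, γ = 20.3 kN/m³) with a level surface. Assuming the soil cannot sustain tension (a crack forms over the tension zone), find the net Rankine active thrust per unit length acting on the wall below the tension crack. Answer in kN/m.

70.9 kN/m

K_a = 0.3442; √K_a = 0.5867.
Tension-crack depth z_c = 2c/(γ√K_a) = 2×22/(20.3×0.5867) = 3.694 m.
σ_a at base = K_a γ H − 2c√K_a = 0.3442×20.3×8.2 − 2×22×0.5867 = 31.48 kPa.
P_a = ½ × 31.48 × (H − z_c) = 0.5×31.48×4.506 = 70.93 kN/m.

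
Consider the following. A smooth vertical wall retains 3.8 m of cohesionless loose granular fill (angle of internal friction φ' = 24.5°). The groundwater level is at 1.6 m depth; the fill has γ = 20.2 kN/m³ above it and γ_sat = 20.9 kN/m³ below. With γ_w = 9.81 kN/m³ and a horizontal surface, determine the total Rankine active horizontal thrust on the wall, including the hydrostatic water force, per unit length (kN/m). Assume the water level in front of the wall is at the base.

K_a = tan²(45° − φ/2) = 0.4137.
γ' = 20.9 − 9.81 = 11.09 kN/m³. Depth below WT = 2.2 m.
σ'_h at WT = K_a γ d_w = 13.37 kPa; at base = 13.37 + K_a γ' × 2.2 = 23.47 kPa.
P₁ (0–1.6 m) = ½×13.37×1.6 = 10.70. P₂ (1.6–3.8 m) = ½(13.37+23.47)×2.2 = 40.52.
P_w = ½ γ_w h₂² = 0.5×9.81×2.2² = 23.74. Total = 10.70+40.52+23.74 = 74.96 kN/m.

75.0 kN/m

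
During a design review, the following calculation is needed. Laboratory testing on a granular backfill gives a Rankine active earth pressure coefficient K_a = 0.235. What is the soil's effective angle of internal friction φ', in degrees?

38.3°

K_a = tan²(45° − φ/2) ⇒ 45° − φ/2 = arctan(√0.235) = 25.86°.
φ = 2(45° − 25.86°) = 38.27°.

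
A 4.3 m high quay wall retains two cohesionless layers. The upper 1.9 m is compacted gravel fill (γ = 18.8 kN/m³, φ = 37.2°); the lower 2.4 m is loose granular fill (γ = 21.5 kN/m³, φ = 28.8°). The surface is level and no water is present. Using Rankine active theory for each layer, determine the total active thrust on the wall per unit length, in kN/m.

K_a1 = tan²(45°−37.2°/2) = 0.2464; K_a2 = tan²(45°−28.8°/2) = 0.3498.
Layer 1: σ at base = K_a1 γ₁ h₁ = 8.802 kPa; P₁ = ½×8.802×1.9 = 8.362.
Layer 2: σ_v at top = γ₁h₁ = 35.72; σ_h top = K_a2×35.72 = 12.49; σ_h base = K_a2×(35.72+21.5×2.4) = 30.54.
P₂ = ½(12.49+30.54)×2.4 = 51.64. Total P_a = 8.362+51.64 = 60.00 kN/m.

60.0 kN/m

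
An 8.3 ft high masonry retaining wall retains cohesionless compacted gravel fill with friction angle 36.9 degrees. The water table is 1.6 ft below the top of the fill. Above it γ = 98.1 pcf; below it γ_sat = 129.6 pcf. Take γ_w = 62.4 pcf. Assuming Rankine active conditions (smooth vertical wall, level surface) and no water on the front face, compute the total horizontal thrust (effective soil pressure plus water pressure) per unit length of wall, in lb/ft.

K_a = tan²(45° − φ/2) = 0.2497.
γ' = 129.6 − 62.4 = 67.20 pcf. Depth below WT = 6.7 ft.
σ'_h at WT = K_a γ d_w = 39.19 psf; at base = 39.19 + K_a γ' × 6.7 = 151.6 psf.
P₁ (0–1.6 ft) = ½×39.19×1.6 = 31.35. P₂ (1.6–8.3 ft) = ½(39.19+151.6)×6.7 = 639.1.
P_w = ½ γ_w h₂² = 0.5×62.4×6.7² = 1401. Total = 31.35+639.1+1401 = 2071 lb/ft.

2070 lb/ft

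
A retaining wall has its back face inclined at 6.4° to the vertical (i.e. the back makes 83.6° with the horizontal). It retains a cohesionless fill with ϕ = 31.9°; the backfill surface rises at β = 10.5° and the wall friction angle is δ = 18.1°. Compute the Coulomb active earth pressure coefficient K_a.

K_a = sin²(α+φ) / [sin²α · sin(α−δ) · (1 + √{sin(φ+δ)sin(φ−β) / (sin(α−δ)sin(α+β))})²].
With α = 83.6°, φ = 31.9°, δ = 18.1°, β = 10.5°: K_a = 0.3749.

0.375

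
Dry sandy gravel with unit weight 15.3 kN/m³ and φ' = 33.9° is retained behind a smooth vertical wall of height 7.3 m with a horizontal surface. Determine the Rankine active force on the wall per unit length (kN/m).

116 kN/m

K_a = tan²(45° − φ/2) = 0.2839.
P_a = ½ K_a γ H² = 0.5 × 0.2839 × 15.3 × 7.3² = 115.7 kN/m.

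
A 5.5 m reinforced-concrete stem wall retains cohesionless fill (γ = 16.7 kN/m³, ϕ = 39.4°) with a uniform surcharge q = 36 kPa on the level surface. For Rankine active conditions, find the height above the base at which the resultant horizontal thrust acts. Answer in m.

K_a = 0.2234.
Triangular part P₁ = ½K_aγH² = 56.44 at H/3 = 1.833 m; rectangular part P₂ = K_a q H = 44.24 at H/2 = 2.750 m.
ȳ = (P₁·1.833 + P₂·2.750)/(P₁+P₂) = 2.236 m.

2.24 m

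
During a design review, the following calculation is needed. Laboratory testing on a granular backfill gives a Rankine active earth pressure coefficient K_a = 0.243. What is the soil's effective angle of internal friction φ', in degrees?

K_a = tan²(45° − φ/2) ⇒ 45° − φ/2 = arctan(√0.243) = 26.24°.
φ = 2(45° − 26.24°) = 37.52°.

37.5°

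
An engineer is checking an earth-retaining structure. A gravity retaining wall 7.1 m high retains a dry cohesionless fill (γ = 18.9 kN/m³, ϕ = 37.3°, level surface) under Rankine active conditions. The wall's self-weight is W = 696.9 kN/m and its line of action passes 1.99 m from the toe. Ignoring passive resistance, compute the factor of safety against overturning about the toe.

K_a = tan²(45° − 37.3°/2) = 0.2453.
P_a = ½K_aγH² = 0.5×0.2453×18.9×7.1² = 116.9 kN/m, acting at H/3 = 2.367 m above the base.
Overturning moment M_o = P_a × H/3 = 116.9 × 2.367 = 276.6.
Resisting moment M_r = W × 1.99 = 696.9 × 1.99 = 1387.
FS_overturning = M_r/M_o = 1387/276.6 = 5.014.

5.01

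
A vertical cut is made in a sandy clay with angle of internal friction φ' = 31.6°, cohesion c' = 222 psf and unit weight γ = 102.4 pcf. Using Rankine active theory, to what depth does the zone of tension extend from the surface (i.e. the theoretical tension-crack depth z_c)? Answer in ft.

7.76 ft

K_a = tan²(45° − 31.6°/2) = 0.3123; √K_a = 0.5589.
The active pressure is zero where K_a γ z = 2c√K_a, so z_c = 2c/(γ√K_a) = 2×222/(102.4×0.5589) = 7.758 ft.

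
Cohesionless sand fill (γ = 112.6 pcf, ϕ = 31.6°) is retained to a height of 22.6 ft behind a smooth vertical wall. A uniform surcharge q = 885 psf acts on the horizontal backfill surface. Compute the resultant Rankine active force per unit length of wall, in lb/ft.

15200 lb/ft

K_a = tan²(45° − φ/2) = 0.3123.
Soil triangle: ½ K_a γ H² = 0.5×0.3123×112.6×22.6² = 8982 lb/ft.
Surcharge rectangle: K_a q H = 0.3123×885×22.6 = 6247 lb/ft.
Total = 8982 + 6247 = 15230 lb/ft.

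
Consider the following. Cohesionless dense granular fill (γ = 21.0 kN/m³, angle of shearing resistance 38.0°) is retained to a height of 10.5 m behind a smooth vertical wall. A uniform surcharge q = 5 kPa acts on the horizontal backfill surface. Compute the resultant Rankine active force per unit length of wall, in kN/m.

288 kN/m

K_a = tan²(45° − φ/2) = 0.2379.
Soil triangle: ½ K_a γ H² = 0.5×0.2379×21.0×10.5² = 275.4 kN/m.
Surcharge rectangle: K_a q H = 0.2379×5×10.5 = 12.49 kN/m.
Total = 275.4 + 12.49 = 287.9 kN/m.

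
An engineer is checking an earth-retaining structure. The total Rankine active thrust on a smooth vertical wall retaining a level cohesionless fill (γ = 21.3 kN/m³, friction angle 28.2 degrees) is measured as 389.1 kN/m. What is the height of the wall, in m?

K_a = 0.3582. P_a = ½ K_a γ H² ⇒ H = √(2P_a/(K_a γ)).
H = √(2×389.1/(0.3582×21.3)) = 10.10 m.

10.1 m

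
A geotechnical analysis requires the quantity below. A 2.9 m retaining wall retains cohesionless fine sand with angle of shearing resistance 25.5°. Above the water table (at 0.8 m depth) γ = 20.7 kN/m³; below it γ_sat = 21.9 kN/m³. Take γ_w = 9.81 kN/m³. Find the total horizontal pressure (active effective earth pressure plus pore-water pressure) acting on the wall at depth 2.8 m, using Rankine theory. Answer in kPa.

K_a = (1 − sin φ)/(1 + sin φ) = 0.3981.
γ' = 21.9 − 9.81 = 12.09 kN/m³.
Effective vertical stress at 2.8 m: σ'_v = 20.7×0.8 + 12.09×2.00 = 40.74 kPa.
σ'_h = K_a σ'_v = 0.3981 × 40.74 = 16.22 kPa; u = γ_w × 2.00 = 19.62 kPa.
Total σ_h = 16.22 + 19.62 = 35.84 kPa.

35.8 kPa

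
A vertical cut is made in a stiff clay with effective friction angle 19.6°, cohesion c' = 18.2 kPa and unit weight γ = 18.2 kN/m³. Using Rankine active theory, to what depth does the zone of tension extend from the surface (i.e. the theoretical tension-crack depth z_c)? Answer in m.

K_a = tan²(45° − 19.6°/2) = 0.4976; √K_a = 0.7054.
The active pressure is zero where K_a γ z = 2c√K_a, so z_c = 2c/(γ√K_a) = 2×18.2/(18.2×0.7054) = 2.835 m.

2.84 m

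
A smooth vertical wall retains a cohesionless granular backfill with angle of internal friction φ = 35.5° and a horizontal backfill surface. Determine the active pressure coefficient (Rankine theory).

K_a = tan²(45° − φ/2) = tan²(27.25°) = 0.2653.

0.265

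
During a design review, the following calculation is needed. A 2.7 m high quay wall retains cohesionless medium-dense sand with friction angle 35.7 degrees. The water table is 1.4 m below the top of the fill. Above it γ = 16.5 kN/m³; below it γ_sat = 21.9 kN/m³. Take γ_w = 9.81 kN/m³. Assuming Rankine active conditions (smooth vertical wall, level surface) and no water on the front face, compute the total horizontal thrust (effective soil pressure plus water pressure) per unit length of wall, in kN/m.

23.1 kN/m

K_a = tan²(45° − φ/2) = 0.2630.
γ' = 21.9 − 9.81 = 12.09 kN/m³. Depth below WT = 1.3 m.
σ'_h at WT = K_a γ d_w = 6.075 kPa; at base = 6.075 + K_a γ' × 1.3 = 10.21 kPa.
P₁ (0–1.4 m) = ½×6.075×1.4 = 4.253. P₂ (1.4–2.7 m) = ½(6.075+10.21)×1.3 = 10.58.
P_w = ½ γ_w h₂² = 0.5×9.81×1.3² = 8.289. Total = 4.253+10.58+8.289 = 23.13 kN/m.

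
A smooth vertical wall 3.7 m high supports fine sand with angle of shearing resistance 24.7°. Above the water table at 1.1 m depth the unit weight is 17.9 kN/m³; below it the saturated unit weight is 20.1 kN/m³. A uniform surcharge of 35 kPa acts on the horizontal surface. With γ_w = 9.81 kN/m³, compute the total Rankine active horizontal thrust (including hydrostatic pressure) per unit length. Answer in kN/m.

126 kN/m

K_a = tan²(45° − φ/2) = 0.4106.
γ' = 20.1 − 9.81 = 10.29 kN/m³. h₂ = H − d_w = 2.6 m.
σ'_h: at surface K_a·q = 14.37; at WT K_a(q+γd_w) = 22.45; at base K_a(q+γd_w+γ'h₂) = 33.44 kPa.
P₁ = ½(14.37+22.45)×1.1 = 20.25; P₂ = ½(22.45+33.44)×2.6 = 72.66; P_w = ½γ_w h₂² = 33.16.
Total = 20.25+72.66+33.16 = 126.1 kN/m.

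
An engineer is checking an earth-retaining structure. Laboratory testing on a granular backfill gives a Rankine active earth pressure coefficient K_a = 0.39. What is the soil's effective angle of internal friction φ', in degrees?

26.0°

K_a = tan²(45° − φ/2) ⇒ 45° − φ/2 = arctan(√0.39) = 31.98°.
φ = 2(45° − 31.98°) = 26.03°.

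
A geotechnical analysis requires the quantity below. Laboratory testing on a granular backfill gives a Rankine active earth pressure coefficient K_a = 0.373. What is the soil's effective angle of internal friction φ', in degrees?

27.2°

K_a = tan²(45° − φ/2) ⇒ 45° − φ/2 = arctan(√0.373) = 31.41°.
φ = 2(45° − 31.41°) = 27.17°.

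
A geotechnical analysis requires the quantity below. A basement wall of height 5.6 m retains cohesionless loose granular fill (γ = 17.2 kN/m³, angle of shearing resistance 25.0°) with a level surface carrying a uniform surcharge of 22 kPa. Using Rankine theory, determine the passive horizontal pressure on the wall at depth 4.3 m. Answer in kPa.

K_p = (1 + sin φ)/(1 − sin φ) = 2.464.
σ_v = γz + q = 17.2 × 4.3 + 22 = 95.96 kPa.
σ_h = K_p σ_v = 2.464 × 95.96 = 236.4 kPa.

236 kPa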